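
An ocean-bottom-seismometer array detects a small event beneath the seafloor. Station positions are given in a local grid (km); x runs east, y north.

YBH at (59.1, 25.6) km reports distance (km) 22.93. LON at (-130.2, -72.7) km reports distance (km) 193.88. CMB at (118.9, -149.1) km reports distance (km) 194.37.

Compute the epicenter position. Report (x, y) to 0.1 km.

36.2 km east, 26.8 km north

Circle about each station: (x − 59.1)² + (y − 25.6)² = 22.93²; (x + 130.2)² + (y + 72.7)² = 193.88²; (x − 118.9)² + (y + 149.1)² = 194.37².
Subtracting the YBH equation from the LON and CMB equations removes the quadratic terms:
-378.6 x − 196.6 y = -18974.51
119.6 x − 349.4 y = -5034.06
Solving the 2×2 system: x ≈ 36.2, y ≈ 26.8 km.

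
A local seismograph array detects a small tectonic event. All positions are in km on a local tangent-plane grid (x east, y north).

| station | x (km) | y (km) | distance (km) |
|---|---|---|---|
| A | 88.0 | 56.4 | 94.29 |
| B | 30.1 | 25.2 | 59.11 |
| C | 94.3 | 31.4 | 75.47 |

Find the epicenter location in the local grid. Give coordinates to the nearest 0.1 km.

(50.7, -30.2)

Circle about each station: (x − 88.0)² + (y − 56.4)² = 94.29²; (x − 30.1)² + (y − 25.2)² = 59.11²; (x − 94.3)² + (y − 31.4)² = 75.47².
Subtracting pairs of circle equations eliminates x²+y² and gives linear equations (the radical axes):
-115.8 x − 62.4 y = -3987.30
12.6 x − 50.0 y = 2148.37
Solving the 2×2 system: x ≈ 50.7, y ≈ -30.2 km.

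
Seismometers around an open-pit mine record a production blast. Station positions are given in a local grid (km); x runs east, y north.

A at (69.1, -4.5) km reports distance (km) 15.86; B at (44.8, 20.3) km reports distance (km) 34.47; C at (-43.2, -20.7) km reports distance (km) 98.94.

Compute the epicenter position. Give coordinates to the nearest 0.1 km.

Circle about each station: (x − 69.1)² + (y + 4.5)² = 15.86²; (x − 44.8)² + (y − 20.3)² = 34.47²; (x + 43.2)² + (y + 20.7)² = 98.94².
Subtracting the A equation from the B and C equations removes the quadratic terms:
-48.6 x + 49.6 y = -3312.57
-224.6 x − 32.4 y = -12037.91
Solving the 2×2 system: x ≈ 55.4, y ≈ -12.5 km.

x ≈ 55.4 km, y ≈ -12.5 km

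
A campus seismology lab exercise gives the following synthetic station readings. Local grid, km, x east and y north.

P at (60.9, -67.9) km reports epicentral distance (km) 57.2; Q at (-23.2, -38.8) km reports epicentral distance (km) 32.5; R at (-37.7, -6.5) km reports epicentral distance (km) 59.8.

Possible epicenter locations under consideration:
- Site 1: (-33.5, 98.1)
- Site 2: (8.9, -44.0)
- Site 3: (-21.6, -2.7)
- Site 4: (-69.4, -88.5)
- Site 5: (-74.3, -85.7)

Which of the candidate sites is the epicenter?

For each candidate, compare |candidate − station| to the reported distance:
Site 1: residuals P 133.8, Q 104.8, R 44.9 → max 133.8 km
Site 2: residuals P 0.0, Q 0.0, R 0.0 → max 0.0 km
Site 3: residuals P 48.0, Q 3.6, R 43.3 → max 48.0 km
Site 4: residuals P 74.7, Q 35.4, R 28.1 → max 74.7 km
Site 5: residuals P 79.2, Q 36.9, R 27.4 → max 79.2 km
Only Site 2 has all residuals ≈ 0.

Site 2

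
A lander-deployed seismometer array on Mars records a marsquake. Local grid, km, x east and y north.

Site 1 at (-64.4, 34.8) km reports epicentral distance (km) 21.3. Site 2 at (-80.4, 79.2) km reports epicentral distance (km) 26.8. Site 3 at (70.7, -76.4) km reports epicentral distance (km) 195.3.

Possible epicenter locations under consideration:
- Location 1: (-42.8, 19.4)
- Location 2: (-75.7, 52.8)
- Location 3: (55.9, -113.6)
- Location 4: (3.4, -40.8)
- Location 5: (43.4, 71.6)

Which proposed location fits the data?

For each candidate, compare |candidate − station| to the reported distance:
Location 1: residuals Site 1 5.2, Site 2 43.8, Site 3 46.8 → max 46.8 km
Location 2: residuals Site 1 0.0, Site 2 0.0, Site 3 0.0 → max 0.0 km
Location 3: residuals Site 1 169.7, Site 2 209.3, Site 3 155.3 → max 209.3 km
Location 4: residuals Site 1 80.2, Site 2 119.6, Site 3 119.2 → max 119.6 km
Location 5: residuals Site 1 92.6, Site 2 97.2, Site 3 44.8 → max 97.2 km
Only Location 2 has all residuals ≈ 0.

Location 2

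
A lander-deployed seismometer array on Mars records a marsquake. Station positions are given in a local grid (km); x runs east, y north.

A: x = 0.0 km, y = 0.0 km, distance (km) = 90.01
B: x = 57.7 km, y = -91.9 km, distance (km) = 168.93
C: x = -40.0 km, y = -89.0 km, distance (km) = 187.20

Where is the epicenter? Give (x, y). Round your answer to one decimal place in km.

Circle about each station: x² + y² = 90.01²; (x − 57.7)² + (y + 91.9)² = 168.93²; (x + 40.0)² + (y + 89.0)² = 187.20².
Subtracting the A equation from the B and C equations removes the quadratic terms:
115.4 x − 183.8 y = -8660.64
-80.0 x − 178.0 y = -17421.04
Solving the 2×2 system: x ≈ 47.1, y ≈ 76.7 km.

47.1 km east, 76.7 km north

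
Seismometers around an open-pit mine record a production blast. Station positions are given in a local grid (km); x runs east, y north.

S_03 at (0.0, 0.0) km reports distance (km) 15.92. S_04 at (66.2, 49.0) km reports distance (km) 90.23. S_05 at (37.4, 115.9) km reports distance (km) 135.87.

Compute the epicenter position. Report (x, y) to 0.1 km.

(3.2, -15.6)

Circle about each station: x² + y² = 15.92²; (x − 66.2)² + (y − 49.0)² = 90.23²; (x − 37.4)² + (y − 115.9)² = 135.87².
Subtracting the S_03 equation from the S_04 and S_05 equations removes the quadratic terms:
132.4 x + 98.0 y = -1104.57
74.8 x + 231.8 y = -3375.64
Solving the 2×2 system: x ≈ 3.2, y ≈ -15.6 km.
Check against S_03 (with the unrounded x, y): √(x²+y²) = 15.92 ≈ 15.92 km. ✓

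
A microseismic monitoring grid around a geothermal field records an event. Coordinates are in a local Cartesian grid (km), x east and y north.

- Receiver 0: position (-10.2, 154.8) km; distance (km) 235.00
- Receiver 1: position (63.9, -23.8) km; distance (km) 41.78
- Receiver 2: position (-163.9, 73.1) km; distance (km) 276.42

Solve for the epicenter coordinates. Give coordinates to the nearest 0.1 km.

Circle about each station: (x + 10.2)² + (y − 154.8)² = 235.00²; (x − 63.9)² + (y + 23.8)² = 41.78²; (x + 163.9)² + (y − 73.1)² = 276.42².
Subtracting the Receiver 0 equation from the Receiver 1 and Receiver 2 equations removes the quadratic terms:
148.2 x − 357.2 y = 34062.00
-307.4 x − 163.4 y = -13043.28
Solving the 2×2 system: x ≈ 76.3, y ≈ -63.7 km.

x ≈ 76.3 km, y ≈ -63.7 km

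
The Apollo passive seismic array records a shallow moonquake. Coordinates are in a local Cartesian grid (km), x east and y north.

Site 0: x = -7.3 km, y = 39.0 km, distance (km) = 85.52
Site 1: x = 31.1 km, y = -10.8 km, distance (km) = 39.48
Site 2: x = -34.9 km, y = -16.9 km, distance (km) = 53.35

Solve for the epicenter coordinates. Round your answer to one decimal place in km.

x ≈ 10.7 km, y ≈ -44.6 km

Circle about each station: (x + 7.3)² + (y − 39.0)² = 85.52²; (x − 31.1)² + (y + 10.8)² = 39.48²; (x + 34.9)² + (y + 16.9)² = 53.35².
Subtracting the Site 0 equation from the Site 1 and Site 2 equations removes the quadratic terms:
76.8 x − 99.6 y = 5264.56
-55.2 x − 111.8 y = 4396.78
Solving the 2×2 system: x ≈ 10.7, y ≈ -44.6 km.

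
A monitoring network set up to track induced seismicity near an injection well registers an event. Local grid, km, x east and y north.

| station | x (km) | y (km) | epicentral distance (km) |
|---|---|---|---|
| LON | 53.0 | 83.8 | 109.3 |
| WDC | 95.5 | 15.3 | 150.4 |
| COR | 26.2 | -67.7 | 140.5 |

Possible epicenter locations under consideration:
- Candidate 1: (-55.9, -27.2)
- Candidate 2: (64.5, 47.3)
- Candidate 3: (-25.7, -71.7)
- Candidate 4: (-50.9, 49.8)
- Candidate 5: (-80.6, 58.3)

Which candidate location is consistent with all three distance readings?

For each candidate, compare |candidate − station| to the reported distance:
Candidate 1: residuals LON 46.2, WDC 6.9, COR 49.0 → max 49.0 km
Candidate 2: residuals LON 71.0, WDC 105.8, COR 19.3 → max 105.8 km
Candidate 3: residuals LON 65.0, WDC 1.2, COR 88.4 → max 88.4 km
Candidate 4: residuals LON 0.0, WDC 0.0, COR 0.0 → max 0.0 km
Candidate 5: residuals LON 26.7, WDC 30.9, COR 24.7 → max 30.9 km
Only Candidate 4 has all residuals ≈ 0.

Candidate 4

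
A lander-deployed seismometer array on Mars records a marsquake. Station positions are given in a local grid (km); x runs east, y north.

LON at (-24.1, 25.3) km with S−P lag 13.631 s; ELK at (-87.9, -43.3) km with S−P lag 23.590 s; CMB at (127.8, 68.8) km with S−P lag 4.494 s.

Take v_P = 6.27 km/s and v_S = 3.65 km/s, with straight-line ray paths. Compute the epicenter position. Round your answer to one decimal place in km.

Distance from S−P lag: d = Δt · v_P v_S / (v_P − v_S) = Δt · (6.27·3.65)/(6.27−3.65) ≈ 8.7349·Δt.
So d_LON = 119.07, d_ELK = 206.06, d_CMB = 39.25 km.
Circle about each station: (x + 24.1)² + (y − 25.3)² = 119.07²; (x + 87.9)² + (y + 43.3)² = 206.06²; (x − 127.8)² + (y − 68.8)² = 39.25².
Subtracting pairs of circle equations eliminates x²+y² and gives linear equations (the radical axes):
-127.6 x − 137.2 y = -19902.66
303.8 x + 87.0 y = 32482.48
Solving the 2×2 system: x ≈ 89.1, y ≈ 62.2 km.

x ≈ 89.1 km, y ≈ 62.2 km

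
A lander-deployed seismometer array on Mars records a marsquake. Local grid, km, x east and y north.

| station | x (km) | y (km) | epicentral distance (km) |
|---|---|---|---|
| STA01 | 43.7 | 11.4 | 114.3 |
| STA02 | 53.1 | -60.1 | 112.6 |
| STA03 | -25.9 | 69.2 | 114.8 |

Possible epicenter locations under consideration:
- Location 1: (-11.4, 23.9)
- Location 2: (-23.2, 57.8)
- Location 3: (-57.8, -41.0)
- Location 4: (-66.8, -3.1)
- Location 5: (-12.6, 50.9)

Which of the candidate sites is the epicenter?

For each candidate, compare |candidate − station| to the reported distance:
Location 1: residuals STA01 57.8, STA02 6.7, STA03 67.2 → max 67.2 km
Location 2: residuals STA01 32.9, STA02 27.8, STA03 103.1 → max 103.1 km
Location 3: residuals STA01 0.1, STA02 0.1, STA03 0.1 → max 0.1 km
Location 4: residuals STA01 2.9, STA02 20.2, STA03 31.7 → max 31.7 km
Location 5: residuals STA01 45.5, STA02 16.4, STA03 92.2 → max 92.2 km
Only Location 3 has all residuals ≈ 0.

Location 3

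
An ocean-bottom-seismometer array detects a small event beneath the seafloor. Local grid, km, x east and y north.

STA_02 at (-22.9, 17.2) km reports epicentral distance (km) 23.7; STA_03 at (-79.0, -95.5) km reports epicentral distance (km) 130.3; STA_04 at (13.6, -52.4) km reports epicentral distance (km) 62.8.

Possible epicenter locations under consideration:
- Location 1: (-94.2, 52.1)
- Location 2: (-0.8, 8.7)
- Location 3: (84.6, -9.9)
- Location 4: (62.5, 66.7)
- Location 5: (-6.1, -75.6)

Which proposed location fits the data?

Location 2

For each candidate, compare |candidate − station| to the reported distance:
Location 1: residuals STA_02 55.7, STA_03 18.1, STA_04 87.3 → max 87.3 km
Location 2: residuals STA_02 0.0, STA_03 0.0, STA_04 0.0 → max 0.0 km
Location 3: residuals STA_02 87.2, STA_03 54.3, STA_04 19.9 → max 87.2 km
Location 4: residuals STA_02 75.0, STA_03 84.9, STA_04 65.9 → max 84.9 km
Location 5: residuals STA_02 70.6, STA_03 54.7, STA_04 32.4 → max 70.6 km
Only Location 2 has all residuals ≈ 0.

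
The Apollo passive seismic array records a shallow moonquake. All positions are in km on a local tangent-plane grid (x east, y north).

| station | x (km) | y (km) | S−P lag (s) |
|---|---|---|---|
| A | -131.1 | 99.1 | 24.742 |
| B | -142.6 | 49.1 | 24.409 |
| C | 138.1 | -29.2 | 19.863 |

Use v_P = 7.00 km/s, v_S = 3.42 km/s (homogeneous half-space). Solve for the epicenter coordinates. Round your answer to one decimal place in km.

x ≈ 19.6 km, y ≈ 30.8 km

Distance from S−P lag: d = Δt · v_P v_S / (v_P − v_S) = Δt · (7.00·3.42)/(7.00−3.42) ≈ 6.6872·Δt.
So d_A = 165.45, d_B = 163.23, d_C = 132.83 km.
Circle about each station: (x + 131.1)² + (y − 99.1)² = 165.45²; (x + 142.6)² + (y − 49.1)² = 163.23²; (x − 138.1)² + (y + 29.2)² = 132.83².
Subtracting the A equation from the B and C equations removes the quadratic terms:
-23.0 x − 100.0 y = -3532.78
538.4 x − 256.6 y = 2646.12
Solving the 2×2 system: x ≈ 19.6, y ≈ 30.8 km.
Check against A (with the unrounded x, y): √((x + 131.1)²+(y − 99.1)²) = 165.45 ≈ 165.45 km. ✓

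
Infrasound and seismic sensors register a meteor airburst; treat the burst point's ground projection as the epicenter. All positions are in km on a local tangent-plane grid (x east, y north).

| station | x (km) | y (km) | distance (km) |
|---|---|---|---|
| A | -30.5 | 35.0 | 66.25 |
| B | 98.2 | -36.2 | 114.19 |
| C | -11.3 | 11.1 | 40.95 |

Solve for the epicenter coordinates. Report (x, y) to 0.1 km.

(-15.8, -29.6)

Circle about each station: (x + 30.5)² + (y − 35.0)² = 66.25²; (x − 98.2)² + (y + 36.2)² = 114.19²; (x + 11.3)² + (y − 11.1)² = 40.95².
Subtracting pairs of circle equations eliminates x²+y² and gives linear equations (the radical axes):
257.4 x − 142.4 y = 148.14
38.4 x − 47.8 y = 807.81
Solving the 2×2 system: x ≈ -15.8, y ≈ -29.6 km.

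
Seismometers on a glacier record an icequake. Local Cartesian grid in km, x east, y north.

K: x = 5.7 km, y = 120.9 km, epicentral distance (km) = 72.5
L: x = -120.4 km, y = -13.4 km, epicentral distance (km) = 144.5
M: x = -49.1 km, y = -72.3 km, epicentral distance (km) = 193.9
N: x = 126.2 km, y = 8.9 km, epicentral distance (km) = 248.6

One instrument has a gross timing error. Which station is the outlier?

Solve using three stations at a time. Using K, L, M (subtract circle equations pairwise → linear system) gives (x, y) ≈ (-66.8, 120.8).
Distances from that point to each station vs reported:
  K: calculated 72.5 vs reported 72.5 → residual 0.0 km
  L: calculated 144.5 vs reported 144.5 → residual 0.0 km
  M: calculated 193.9 vs reported 193.9 → residual 0.0 km
  N: calculated 223.1 vs reported 248.6 → residual 25.5 km
K, L, M are mutually consistent (residuals ≈ 0); N is off by 25.5 km.

N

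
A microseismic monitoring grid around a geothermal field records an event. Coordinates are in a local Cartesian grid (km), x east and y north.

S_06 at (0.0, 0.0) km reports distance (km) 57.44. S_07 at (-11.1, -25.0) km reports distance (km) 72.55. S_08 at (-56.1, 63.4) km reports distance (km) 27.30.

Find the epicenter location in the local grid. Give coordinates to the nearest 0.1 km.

x ≈ -39.4 km, y ≈ 41.8 km

Circle about each station: x² + y² = 57.44²; (x + 11.1)² + (y + 25.0)² = 72.55²; (x + 56.1)² + (y − 63.4)² = 27.30².
Subtracting the S_06 equation from the S_07 and S_08 equations removes the quadratic terms:
-22.2 x − 50.0 y = -1215.94
-112.2 x + 126.8 y = 9720.83
Solving the 2×2 system: x ≈ -39.4, y ≈ 41.8 km.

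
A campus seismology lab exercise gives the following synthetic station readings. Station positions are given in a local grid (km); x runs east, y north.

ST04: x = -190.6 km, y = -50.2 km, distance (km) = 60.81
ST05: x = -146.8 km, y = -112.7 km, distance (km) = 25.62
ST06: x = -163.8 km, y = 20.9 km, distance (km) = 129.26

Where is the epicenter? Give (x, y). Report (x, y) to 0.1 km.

-172.0 km east, -108.1 km north

Circle about each station: (x + 190.6)² + (y + 50.2)² = 60.81²; (x + 146.8)² + (y + 112.7)² = 25.62²; (x + 163.8)² + (y − 20.9)² = 129.26².
Subtracting the ST04 equation from the ST05 and ST06 equations removes the quadratic terms:
87.6 x − 125.0 y = -1555.40
53.6 x + 142.2 y = -24591.44
Solving the 2×2 system: x ≈ -172.0, y ≈ -108.1 km.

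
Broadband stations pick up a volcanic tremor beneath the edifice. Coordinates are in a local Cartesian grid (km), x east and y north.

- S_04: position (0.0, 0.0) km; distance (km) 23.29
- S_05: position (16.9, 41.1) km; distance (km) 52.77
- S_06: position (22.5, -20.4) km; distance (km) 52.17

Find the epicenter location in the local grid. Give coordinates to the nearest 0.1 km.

Circle about each station: x² + y² = 23.29²; (x − 16.9)² + (y − 41.1)² = 52.77²; (x − 22.5)² + (y + 20.4)² = 52.17².
Subtracting pairs of circle equations eliminates x²+y² and gives linear equations (the radical axes):
33.8 x + 82.2 y = -267.43
45.0 x − 40.8 y = -1256.87
Solving the 2×2 system: x ≈ -22.5, y ≈ 6.0 km.

-22.5 km east, 6.0 km north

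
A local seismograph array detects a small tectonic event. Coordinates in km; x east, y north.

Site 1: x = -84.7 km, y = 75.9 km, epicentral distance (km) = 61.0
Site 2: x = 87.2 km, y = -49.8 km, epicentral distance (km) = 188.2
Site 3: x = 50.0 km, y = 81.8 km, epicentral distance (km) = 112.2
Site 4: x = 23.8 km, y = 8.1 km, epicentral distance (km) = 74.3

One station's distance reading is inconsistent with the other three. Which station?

Site 2

Solve using three stations at a time. Using Site 1, Site 3, Site 4 (subtract circle equations pairwise → linear system) gives (x, y) ≈ (-48.0, 27.2).
Distances from that point to each station vs reported:
  Site 1: calculated 61.0 vs reported 61.0 → residual 0.0 km
  Site 2: calculated 155.6 vs reported 188.2 → residual 32.6 km
  Site 3: calculated 112.2 vs reported 112.2 → residual 0.0 km
  Site 4: calculated 74.3 vs reported 74.3 → residual 0.0 km
Site 1, Site 3, Site 4 are mutually consistent (residuals ≈ 0); Site 2 is off by 32.6 km.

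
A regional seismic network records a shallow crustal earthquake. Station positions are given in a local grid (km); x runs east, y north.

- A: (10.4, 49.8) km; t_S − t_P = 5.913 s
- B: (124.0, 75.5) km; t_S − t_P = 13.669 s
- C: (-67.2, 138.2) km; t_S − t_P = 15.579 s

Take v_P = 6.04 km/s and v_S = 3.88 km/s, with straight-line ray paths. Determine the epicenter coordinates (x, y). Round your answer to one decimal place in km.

(5.9, -14.2)

Distance from S−P lag: d = Δt · v_P v_S / (v_P − v_S) = Δt · (6.04·3.88)/(6.04−3.88) ≈ 10.8496·Δt.
So d_A = 64.15, d_B = 148.30, d_C = 169.03 km.
Circle about each station: (x − 10.4)² + (y − 49.8)² = 64.15²; (x − 124.0)² + (y − 75.5)² = 148.30²; (x + 67.2)² + (y − 138.2)² = 169.03².
Subtracting the A equation from the B and C equations removes the quadratic terms:
227.2 x + 51.4 y = 610.38
-155.2 x + 176.8 y = -3429.04
Solving the 2×2 system: x ≈ 5.9, y ≈ -14.2 km.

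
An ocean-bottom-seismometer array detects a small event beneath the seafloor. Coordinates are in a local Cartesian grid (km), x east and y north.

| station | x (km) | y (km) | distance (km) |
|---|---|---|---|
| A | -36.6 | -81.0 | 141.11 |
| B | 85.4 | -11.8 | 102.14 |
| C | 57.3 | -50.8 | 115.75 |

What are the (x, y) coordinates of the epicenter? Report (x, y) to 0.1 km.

(6.7, 53.3)

Circle about each station: (x + 36.6)² + (y + 81.0)² = 141.11²; (x − 85.4)² + (y + 11.8)² = 102.14²; (x − 57.3)² + (y + 50.8)² = 115.75².
Subtracting pairs of circle equations eliminates x²+y² and gives linear equations (the radical axes):
244.0 x + 138.4 y = 9011.29
187.8 x + 60.4 y = 4477.34
Solving the 2×2 system: x ≈ 6.7, y ≈ 53.3 km.
Check against A (with the unrounded x, y): √((x + 36.6)²+(y + 81.0)²) = 141.11 ≈ 141.11 km. ✓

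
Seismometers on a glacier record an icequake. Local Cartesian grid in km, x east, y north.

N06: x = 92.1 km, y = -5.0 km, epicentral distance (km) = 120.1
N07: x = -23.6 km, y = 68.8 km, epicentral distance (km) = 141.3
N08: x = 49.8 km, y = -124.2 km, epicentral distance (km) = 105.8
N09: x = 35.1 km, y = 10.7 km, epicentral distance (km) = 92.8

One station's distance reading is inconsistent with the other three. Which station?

Solve using three stations at a time. Using N06, N07, N09 (subtract circle equations pairwise → linear system) gives (x, y) ≈ (-7.9, -71.8).
Distances from that point to each station vs reported:
  N06: calculated 120.3 vs reported 120.1 → residual 0.2 km
  N07: calculated 141.5 vs reported 141.3 → residual 0.2 km
  N08: calculated 78.0 vs reported 105.8 → residual 27.8 km
  N09: calculated 93.0 vs reported 92.8 → residual 0.2 km
N06, N07, N09 are mutually consistent (residuals ≈ 0); N08 is off by 27.8 km.

N08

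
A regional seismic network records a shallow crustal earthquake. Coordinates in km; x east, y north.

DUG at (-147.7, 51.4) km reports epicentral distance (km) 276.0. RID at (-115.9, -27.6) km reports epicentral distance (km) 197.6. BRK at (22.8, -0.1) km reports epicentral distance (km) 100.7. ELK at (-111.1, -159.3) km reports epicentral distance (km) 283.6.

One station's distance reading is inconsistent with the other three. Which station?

Solve using three stations at a time. Using DUG, BRK, ELK (subtract circle equations pairwise → linear system) gives (x, y) ≈ (123.5, 0.1).
Distances from that point to each station vs reported:
  DUG: calculated 276.0 vs reported 276.0 → residual 0.0 km
  RID: calculated 241.0 vs reported 197.6 → residual 43.4 km
  BRK: calculated 100.7 vs reported 100.7 → residual 0.0 km
  ELK: calculated 283.6 vs reported 283.6 → residual 0.0 km
DUG, BRK, ELK are mutually consistent (residuals ≈ 0); RID is off by 43.4 km.

RID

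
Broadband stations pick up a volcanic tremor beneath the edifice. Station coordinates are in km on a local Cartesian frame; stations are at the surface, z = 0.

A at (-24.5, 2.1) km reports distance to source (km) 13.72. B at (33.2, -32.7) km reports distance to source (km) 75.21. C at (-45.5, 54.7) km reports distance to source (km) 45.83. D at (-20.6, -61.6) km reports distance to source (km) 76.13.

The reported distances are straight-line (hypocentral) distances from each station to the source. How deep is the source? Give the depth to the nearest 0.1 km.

Each station gives a sphere (x−x_i)² + (y−y_i)² + z² = d_i² (stations at z=0).
Subtracting the A sphere from B and C: z² cancels, leaving linear equations in x and y:
115.4 x − 69.6 y = -3901.44
-42.0 x + 105.2 y = 2545.53
Solving: x ≈ -25.308, y ≈ 14.093 km (keep extra digits for the depth step; rounded: -25.3, 14.1).
Then from the A sphere: z² = 13.72² − (x + 24.5)² − (y − 2.1)² with x = -25.308, y = 14.093, so z ≈ 6.615 ≈ 6.6 km.
Check against D (with the unrounded solution): distance 76.13 ≈ 76.13 km. ✓

z ≈ 6.6 km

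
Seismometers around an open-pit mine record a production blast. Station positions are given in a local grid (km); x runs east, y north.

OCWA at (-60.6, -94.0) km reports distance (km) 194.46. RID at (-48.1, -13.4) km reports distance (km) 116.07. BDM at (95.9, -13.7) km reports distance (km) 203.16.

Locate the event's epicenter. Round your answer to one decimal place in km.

x ≈ -72.4 km, y ≈ 100.1 km

Circle about each station: (x + 60.6)² + (y + 94.0)² = 194.46²; (x + 48.1)² + (y + 13.4)² = 116.07²; (x − 95.9)² + (y + 13.7)² = 203.16².
Subtracting pairs of circle equations eliminates x²+y² and gives linear equations (the radical axes):
25.0 x + 161.2 y = 14327.26
313.0 x + 160.6 y = -6583.15
Solving the 2×2 system: x ≈ -72.4, y ≈ 100.1 km.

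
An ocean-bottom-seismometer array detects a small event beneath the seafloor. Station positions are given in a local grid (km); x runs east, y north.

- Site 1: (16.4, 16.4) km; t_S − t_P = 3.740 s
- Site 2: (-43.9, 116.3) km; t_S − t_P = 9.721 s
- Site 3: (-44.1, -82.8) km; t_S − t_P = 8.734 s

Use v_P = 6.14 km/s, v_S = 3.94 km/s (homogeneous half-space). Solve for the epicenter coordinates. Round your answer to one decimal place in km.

Distance from S−P lag: d = Δt · v_P v_S / (v_P − v_S) = Δt · (6.14·3.94)/(6.14−3.94) ≈ 10.9962·Δt.
So d_Site 1 = 41.13, d_Site 2 = 106.89, d_Site 3 = 96.04 km.
Circle about each station: (x − 16.4)² + (y − 16.4)² = 41.13²; (x + 43.9)² + (y − 116.3)² = 106.89²; (x + 44.1)² + (y + 82.8)² = 96.04².
Subtracting the Site 1 equation from the Site 2 and Site 3 equations removes the quadratic terms:
-120.6 x + 199.8 y = 5181.18
-121.0 x − 198.4 y = 730.73
Solving the 2×2 system: x ≈ -24.4, y ≈ 11.2 km.
Check against Site 1 (with the unrounded x, y): √((x − 16.4)²+(y − 16.4)²) = 41.13 ≈ 41.13 km. ✓

(-24.4, 11.2)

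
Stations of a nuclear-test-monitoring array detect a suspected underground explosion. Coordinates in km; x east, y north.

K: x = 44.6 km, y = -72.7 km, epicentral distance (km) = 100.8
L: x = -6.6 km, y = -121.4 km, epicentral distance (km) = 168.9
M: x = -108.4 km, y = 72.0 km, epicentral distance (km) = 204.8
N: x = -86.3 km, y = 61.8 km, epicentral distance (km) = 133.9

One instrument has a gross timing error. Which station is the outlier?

N

Solve using three stations at a time. Using K, L, M (subtract circle equations pairwise → linear system) gives (x, y) ≈ (89.1, 17.8).
Distances from that point to each station vs reported:
  K: calculated 100.9 vs reported 100.8 → residual 0.1 km
  L: calculated 168.9 vs reported 168.9 → residual 0.0 km
  M: calculated 204.8 vs reported 204.8 → residual 0.0 km
  N: calculated 180.9 vs reported 133.9 → residual 47.0 km
K, L, M are mutually consistent (residuals ≈ 0); N is off by 47.0 km.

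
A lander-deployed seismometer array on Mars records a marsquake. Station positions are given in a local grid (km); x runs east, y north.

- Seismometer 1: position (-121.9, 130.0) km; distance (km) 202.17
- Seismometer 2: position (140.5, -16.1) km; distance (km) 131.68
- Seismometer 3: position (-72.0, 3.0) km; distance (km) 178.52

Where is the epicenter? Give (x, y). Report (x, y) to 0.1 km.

Circle about each station: (x + 121.9)² + (y − 130.0)² = 202.17²; (x − 140.5)² + (y + 16.1)² = 131.68²; (x + 72.0)² + (y − 3.0)² = 178.52².
Subtracting the Seismometer 1 equation from the Seismometer 2 and Seismometer 3 equations removes the quadratic terms:
524.8 x − 292.2 y = 11772.94
99.8 x − 254.0 y = -17563.29
Solving the 2×2 system: x ≈ 78.0, y ≈ 99.8 km.
Check against Seismometer 1 (with the unrounded x, y): √((x + 121.9)²+(y − 130.0)²) = 202.17 ≈ 202.17 km. ✓

78.0 km east, 99.8 km north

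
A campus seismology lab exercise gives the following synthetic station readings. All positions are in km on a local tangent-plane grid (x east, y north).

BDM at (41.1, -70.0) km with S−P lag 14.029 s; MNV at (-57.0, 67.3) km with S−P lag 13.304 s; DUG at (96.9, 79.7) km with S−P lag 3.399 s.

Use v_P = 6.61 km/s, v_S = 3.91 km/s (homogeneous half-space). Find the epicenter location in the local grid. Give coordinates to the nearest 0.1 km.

Distance from S−P lag: d = Δt · v_P v_S / (v_P − v_S) = Δt · (6.61·3.91)/(6.61−3.91) ≈ 9.5723·Δt.
So d_BDM = 134.29, d_MNV = 127.35, d_DUG = 32.54 km.
Circle about each station: (x − 41.1)² + (y + 70.0)² = 134.29²; (x + 57.0)² + (y − 67.3)² = 127.35²; (x − 96.9)² + (y − 79.7)² = 32.54².
Subtracting pairs of circle equations eliminates x²+y² and gives linear equations (the radical axes):
-196.2 x + 274.6 y = 3004.86
111.6 x + 299.4 y = 26127.44
Solving the 2×2 system: x ≈ 70.2, y ≈ 61.1 km.

(70.2, 61.1)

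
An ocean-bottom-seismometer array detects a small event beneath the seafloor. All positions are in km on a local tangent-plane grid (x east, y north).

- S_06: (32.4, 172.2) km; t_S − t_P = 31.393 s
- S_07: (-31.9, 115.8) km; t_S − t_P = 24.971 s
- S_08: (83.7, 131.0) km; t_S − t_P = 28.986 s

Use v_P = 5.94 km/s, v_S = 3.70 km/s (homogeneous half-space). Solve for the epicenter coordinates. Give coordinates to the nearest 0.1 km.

Distance from S−P lag: d = Δt · v_P v_S / (v_P − v_S) = Δt · (5.94·3.70)/(5.94−3.70) ≈ 9.8116·Δt.
So d_S_06 = 308.02, d_S_07 = 245.01, d_S_08 = 284.40 km.
Circle about each station: (x − 32.4)² + (y − 172.2)² = 308.02²; (x + 31.9)² + (y − 115.8)² = 245.01²; (x − 83.7)² + (y − 131.0)² = 284.40².
Subtracting pairs of circle equations eliminates x²+y² and gives linear equations (the radical axes):
-128.6 x − 112.8 y = 18571.07
102.6 x − 82.4 y = 7457.05
Solving the 2×2 system: x ≈ -31.1, y ≈ -129.2 km.

x ≈ -31.1 km, y ≈ -129.2 km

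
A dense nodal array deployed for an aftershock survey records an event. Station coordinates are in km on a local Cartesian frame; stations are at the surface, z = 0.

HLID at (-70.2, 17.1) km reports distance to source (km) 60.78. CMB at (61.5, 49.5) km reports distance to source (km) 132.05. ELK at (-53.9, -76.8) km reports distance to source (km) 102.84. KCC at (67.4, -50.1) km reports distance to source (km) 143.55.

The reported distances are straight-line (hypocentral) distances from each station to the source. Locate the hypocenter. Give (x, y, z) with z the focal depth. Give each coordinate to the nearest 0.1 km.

(-50.5, 8.8, 56.9)

Each station gives a sphere (x−x_i)² + (y−y_i)² + z² = d_i² (stations at z=0).
Subtracting the HLID sphere from CMB and ELK: z² cancels, leaving linear equations in x and y:
263.4 x + 64.8 y = -12730.94
32.6 x − 187.8 y = -3298.86
Solving: x ≈ -50.498, y ≈ 8.800 km (keep extra digits for the depth step; rounded: -50.5, 8.8).
Then from the HLID sphere: z² = 60.78² − (x + 70.2)² − (y − 17.1)² with x = -50.498, y = 8.800, so z ≈ 56.896 ≈ 56.9 km.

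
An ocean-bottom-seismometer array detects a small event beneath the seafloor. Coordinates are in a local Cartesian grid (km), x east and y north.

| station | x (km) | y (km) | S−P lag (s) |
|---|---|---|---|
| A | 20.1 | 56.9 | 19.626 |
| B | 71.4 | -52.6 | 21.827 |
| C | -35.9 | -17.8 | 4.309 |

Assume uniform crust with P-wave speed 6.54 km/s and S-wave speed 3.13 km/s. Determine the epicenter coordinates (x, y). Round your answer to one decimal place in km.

Distance from S−P lag: d = Δt · v_P v_S / (v_P − v_S) = Δt · (6.54·3.13)/(6.54−3.13) ≈ 6.0030·Δt.
So d_A = 117.81, d_B = 131.03, d_C = 25.87 km.
Circle about each station: (x − 20.1)² + (y − 56.9)² = 117.81²; (x − 71.4)² + (y + 52.6)² = 131.03²; (x + 35.9)² + (y + 17.8)² = 25.87².
Subtracting the A equation from the B and C equations removes the quadratic terms:
102.6 x − 219.0 y = 933.44
-112.0 x − 149.4 y = 11173.97
Solving the 2×2 system: x ≈ -57.9, y ≈ -31.4 km.
Check against A (with the unrounded x, y): √((x − 20.1)²+(y − 56.9)²) = 117.81 ≈ 117.81 km. ✓

-57.9 km east, -31.4 km north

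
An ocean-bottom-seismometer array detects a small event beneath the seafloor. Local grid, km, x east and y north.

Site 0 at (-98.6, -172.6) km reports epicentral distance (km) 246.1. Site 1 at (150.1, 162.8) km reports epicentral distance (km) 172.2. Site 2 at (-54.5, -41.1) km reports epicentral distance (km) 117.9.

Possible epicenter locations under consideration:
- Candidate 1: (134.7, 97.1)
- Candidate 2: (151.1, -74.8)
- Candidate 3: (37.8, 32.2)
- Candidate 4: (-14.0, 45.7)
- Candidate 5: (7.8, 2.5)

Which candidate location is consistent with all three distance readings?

For each candidate, compare |candidate − station| to the reported distance:
Candidate 1: residuals Site 0 110.5, Site 1 104.7, Site 2 116.4 → max 116.4 km
Candidate 2: residuals Site 0 22.1, Site 1 65.4, Site 2 90.4 → max 90.4 km
Candidate 3: residuals Site 0 0.0, Site 1 0.0, Site 2 0.0 → max 0.0 km
Candidate 4: residuals Site 0 12.0, Site 1 29.4, Site 2 22.1 → max 29.4 km
Candidate 5: residuals Site 0 41.2, Site 1 42.1, Site 2 41.9 → max 42.1 km
Only Candidate 3 has all residuals ≈ 0.

Candidate 3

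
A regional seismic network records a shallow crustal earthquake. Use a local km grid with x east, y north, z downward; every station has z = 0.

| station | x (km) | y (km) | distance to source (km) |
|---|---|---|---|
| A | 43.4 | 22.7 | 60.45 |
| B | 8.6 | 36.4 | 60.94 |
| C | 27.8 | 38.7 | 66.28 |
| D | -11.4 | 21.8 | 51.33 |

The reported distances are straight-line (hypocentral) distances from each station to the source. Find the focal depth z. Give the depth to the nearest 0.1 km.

depth ≈ 23.3 km

Each station gives a sphere (x−x_i)² + (y−y_i)² + z² = d_i² (stations at z=0).
Subtracting the A sphere from B and C: z² cancels, leaving linear equations in x and y:
-69.6 x + 27.4 y = -1059.41
-31.2 x + 32.0 y = -867.16
Solving: x ≈ 7.390, y ≈ -19.894 km (keep extra digits for the depth step; rounded: 7.4, -19.9).
Then from the A sphere: z² = 60.45² − (x − 43.4)² − (y − 22.7)² with x = 7.390, y = -19.894, so z ≈ 23.307 ≈ 23.3 km.
Check against D (with the unrounded solution): distance 51.33 ≈ 51.33 km. ✓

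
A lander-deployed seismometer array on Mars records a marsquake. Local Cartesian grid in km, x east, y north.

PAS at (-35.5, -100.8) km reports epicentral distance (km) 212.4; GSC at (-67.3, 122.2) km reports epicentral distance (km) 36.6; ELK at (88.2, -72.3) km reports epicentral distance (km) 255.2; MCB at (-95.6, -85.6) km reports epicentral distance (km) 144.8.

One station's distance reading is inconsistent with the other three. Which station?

Solve using three stations at a time. Using PAS, GSC, ELK (subtract circle equations pairwise → linear system) gives (x, y) ≈ (-98.0, 102.2).
Distances from that point to each station vs reported:
  PAS: calculated 212.4 vs reported 212.4 → residual 0.0 km
  GSC: calculated 36.7 vs reported 36.6 → residual 0.1 km
  ELK: calculated 255.2 vs reported 255.2 → residual 0.0 km
  MCB: calculated 187.8 vs reported 144.8 → residual 43.0 km
PAS, GSC, ELK are mutually consistent (residuals ≈ 0); MCB is off by 43.0 km.

MCB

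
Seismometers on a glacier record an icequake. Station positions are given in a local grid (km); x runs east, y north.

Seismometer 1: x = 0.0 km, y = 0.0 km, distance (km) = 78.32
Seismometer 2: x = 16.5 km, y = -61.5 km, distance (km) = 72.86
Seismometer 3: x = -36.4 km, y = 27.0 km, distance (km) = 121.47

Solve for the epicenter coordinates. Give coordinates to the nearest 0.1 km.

Circle about each station: x² + y² = 78.32²; (x − 16.5)² + (y + 61.5)² = 72.86²; (x + 36.4)² + (y − 27.0)² = 121.47².
Subtracting pairs of circle equations eliminates x²+y² and gives linear equations (the radical axes):
33.0 x − 123.0 y = 4879.94
-72.8 x + 54.0 y = -6566.98
Solving the 2×2 system: x ≈ 75.9, y ≈ -19.3 km.

x ≈ 75.9 km, y ≈ -19.3 km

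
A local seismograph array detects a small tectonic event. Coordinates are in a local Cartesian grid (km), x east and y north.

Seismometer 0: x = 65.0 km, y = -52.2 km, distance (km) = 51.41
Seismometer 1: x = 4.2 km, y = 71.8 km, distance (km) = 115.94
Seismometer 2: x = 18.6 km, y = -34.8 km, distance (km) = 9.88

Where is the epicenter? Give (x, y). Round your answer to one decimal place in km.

(14.3, -43.7)

Circle about each station: (x − 65.0)² + (y + 52.2)² = 51.41²; (x − 4.2)² + (y − 71.8)² = 115.94²; (x − 18.6)² + (y + 34.8)² = 9.88².
Subtracting pairs of circle equations eliminates x²+y² and gives linear equations (the radical axes):
-121.6 x + 248.0 y = -12576.06
-92.8 x + 34.8 y = -2847.47
Solving the 2×2 system: x ≈ 14.3, y ≈ -43.7 km.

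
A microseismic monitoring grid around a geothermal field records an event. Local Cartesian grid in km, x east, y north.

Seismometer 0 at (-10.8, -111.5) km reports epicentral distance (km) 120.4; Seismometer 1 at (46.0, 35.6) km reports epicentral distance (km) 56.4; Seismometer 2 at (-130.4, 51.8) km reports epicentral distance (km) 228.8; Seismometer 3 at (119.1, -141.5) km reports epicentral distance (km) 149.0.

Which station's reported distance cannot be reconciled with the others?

Seismometer 0

Solve using three stations at a time. Using Seismometer 1, Seismometer 2, Seismometer 3 (subtract circle equations pairwise → linear system) gives (x, y) ≈ (93.6, 5.3).
Distances from that point to each station vs reported:
  Seismometer 0: calculated 156.7 vs reported 120.4 → residual 36.3 km
  Seismometer 1: calculated 56.4 vs reported 56.4 → residual 0.0 km
  Seismometer 2: calculated 228.8 vs reported 228.8 → residual 0.0 km
  Seismometer 3: calculated 149.0 vs reported 149.0 → residual 0.0 km
Seismometer 1, Seismometer 2, Seismometer 3 are mutually consistent (residuals ≈ 0); Seismometer 0 is off by 36.3 km.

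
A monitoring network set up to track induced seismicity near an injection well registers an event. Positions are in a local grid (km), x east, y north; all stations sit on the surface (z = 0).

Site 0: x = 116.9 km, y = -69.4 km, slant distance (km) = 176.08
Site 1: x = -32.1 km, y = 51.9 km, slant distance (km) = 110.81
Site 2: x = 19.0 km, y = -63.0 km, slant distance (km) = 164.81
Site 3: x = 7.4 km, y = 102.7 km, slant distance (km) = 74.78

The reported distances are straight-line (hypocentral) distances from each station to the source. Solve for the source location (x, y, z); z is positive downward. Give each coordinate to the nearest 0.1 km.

(58.4, 88.1, 52.7)

Each station gives a sphere (x−x_i)² + (y−y_i)² + z² = d_i² (stations at z=0).
Subtracting the Site 0 sphere from Site 1 and Site 2: z² cancels, leaving linear equations in x and y:
-298.0 x + 242.6 y = 3967.36
-195.8 x + 12.8 y = -10310.14
Solving: x ≈ 58.416, y ≈ 88.110 km (keep extra digits for the depth step; rounded: 58.4, 88.1).
Then from the Site 0 sphere: z² = 176.08² − (x − 116.9)² − (y + 69.4)² with x = 58.416, y = 88.110, so z ≈ 52.672 ≈ 52.7 km.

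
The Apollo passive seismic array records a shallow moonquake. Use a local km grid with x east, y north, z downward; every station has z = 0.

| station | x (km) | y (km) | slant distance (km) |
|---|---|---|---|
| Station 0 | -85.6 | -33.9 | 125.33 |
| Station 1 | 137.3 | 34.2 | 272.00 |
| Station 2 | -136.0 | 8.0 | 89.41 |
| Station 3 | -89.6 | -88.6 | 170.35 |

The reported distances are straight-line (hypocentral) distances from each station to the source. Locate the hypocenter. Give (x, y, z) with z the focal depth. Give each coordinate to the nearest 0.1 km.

Each station gives a sphere (x−x_i)² + (y−y_i)² + z² = d_i² (stations at z=0).
Subtracting the Station 0 sphere from Station 1 and Station 2: z² cancels, leaving linear equations in x and y:
445.8 x + 136.2 y = -46732.03
-100.8 x + 83.8 y = 17796.89
Solving: x ≈ -124.104, y ≈ 63.094 km (keep extra digits for the depth step; rounded: -124.1, 63.1).
Then from the Station 0 sphere: z² = 125.33² − (x + 85.6)² − (y + 33.9)² with x = -124.104, y = 63.094, so z ≈ 69.406 ≈ 69.4 km.

x ≈ -124.1 km, y ≈ 63.1 km, depth ≈ 69.4 km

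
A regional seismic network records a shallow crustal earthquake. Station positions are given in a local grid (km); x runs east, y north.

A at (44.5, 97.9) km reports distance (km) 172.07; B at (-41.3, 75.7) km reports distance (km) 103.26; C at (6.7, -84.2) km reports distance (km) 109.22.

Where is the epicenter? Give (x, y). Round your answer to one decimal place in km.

-81.3 km east, -19.5 km north

Circle about each station: (x − 44.5)² + (y − 97.9)² = 172.07²; (x + 41.3)² + (y − 75.7)² = 103.26²; (x − 6.7)² + (y + 84.2)² = 109.22².
Subtracting the A equation from the B and C equations removes the quadratic terms:
-171.6 x − 44.4 y = 14816.98
-75.6 x − 364.2 y = 13248.95
Solving the 2×2 system: x ≈ -81.3, y ≈ -19.5 km.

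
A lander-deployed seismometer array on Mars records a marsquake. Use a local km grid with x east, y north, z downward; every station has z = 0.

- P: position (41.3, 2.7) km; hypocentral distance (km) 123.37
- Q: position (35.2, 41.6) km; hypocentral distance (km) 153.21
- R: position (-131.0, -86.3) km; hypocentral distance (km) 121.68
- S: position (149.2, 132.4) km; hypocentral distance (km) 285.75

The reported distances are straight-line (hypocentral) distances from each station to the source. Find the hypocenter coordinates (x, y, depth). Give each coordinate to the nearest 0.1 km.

Each station gives a sphere (x−x_i)² + (y−y_i)² + z² = d_i² (stations at z=0).
Subtracting the P sphere from Q and R: z² cancels, leaving linear equations in x and y:
-12.2 x + 77.8 y = -6996.53
-344.6 x − 178.0 y = 23309.84
Solving: x ≈ -19.603, y ≈ -93.004 km (keep extra digits for the depth step; rounded: -19.6, -93.0).
Then from the P sphere: z² = 123.37² − (x − 41.3)² − (y − 2.7)² with x = -19.603, y = -93.004, so z ≈ 48.495 ≈ 48.5 km.

(-19.6, -93.0, 48.5)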